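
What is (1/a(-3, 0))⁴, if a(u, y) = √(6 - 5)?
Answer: 1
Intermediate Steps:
a(u, y) = 1 (a(u, y) = √1 = 1)
(1/a(-3, 0))⁴ = (1/1)⁴ = (1*1)⁴ = 1⁴ = 1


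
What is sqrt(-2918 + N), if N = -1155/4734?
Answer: I*sqrt(7266672642)/1578 ≈ 54.021*I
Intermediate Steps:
N = -385/1578 (N = -1155*1/4734 = -385/1578 ≈ -0.24398)
sqrt(-2918 + N) = sqrt(-2918 - 385/1578) = sqrt(-4604989/1578) = I*sqrt(7266672642)/1578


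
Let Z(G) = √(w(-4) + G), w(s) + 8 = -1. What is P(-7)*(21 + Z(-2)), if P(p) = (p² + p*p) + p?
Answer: 1911 + 91*I*√11 ≈ 1911.0 + 301.81*I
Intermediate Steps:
w(s) = -9 (w(s) = -8 - 1 = -9)
P(p) = p + 2*p² (P(p) = (p² + p²) + p = 2*p² + p = p + 2*p²)
Z(G) = √(-9 + G)
P(-7)*(21 + Z(-2)) = (-7*(1 + 2*(-7)))*(21 + √(-9 - 2)) = (-7*(1 - 14))*(21 + √(-11)) = (-7*(-13))*(21 + I*√11) = 91*(21 + I*√11) = 1911 + 91*I*√11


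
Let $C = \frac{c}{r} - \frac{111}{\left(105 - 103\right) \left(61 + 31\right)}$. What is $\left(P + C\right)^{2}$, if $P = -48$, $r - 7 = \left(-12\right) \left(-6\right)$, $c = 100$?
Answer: $\frac{473477481409}{211295296} \approx 2240.8$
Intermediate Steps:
$r = 79$ ($r = 7 - -72 = 7 + 72 = 79$)
$C = \frac{9631}{14536}$ ($C = \frac{100}{79} - \frac{111}{\left(105 - 103\right) \left(61 + 31\right)} = 100 \cdot \frac{1}{79} - \frac{111}{2 \cdot 92} = \frac{100}{79} - \frac{111}{184} = \frac{9631}{14536} \approx 0.66256$)
$\left(P + C\right)^{2} = \left(-48 + \frac{9631}{14536}\right)^{2} = \left(- \frac{688097}{14536}\right)^{2} = \frac{473477481409}{211295296}$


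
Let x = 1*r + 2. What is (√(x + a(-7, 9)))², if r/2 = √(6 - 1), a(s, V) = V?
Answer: 11 + 2*√5 ≈ 15.472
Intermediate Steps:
r = 2*√5 (r = 2*√(6 - 1) = 2*√5 ≈ 4.4721)
x = 2 + 2*√5 (x = 1*(2*√5) + 2 = 2*√5 + 2 = 2 + 2*√5 ≈ 6.4721)
(√(x + a(-7, 9)))² = (√((2 + 2*√5) + 9))² = (√(11 + 2*√5))² = 11 + 2*√5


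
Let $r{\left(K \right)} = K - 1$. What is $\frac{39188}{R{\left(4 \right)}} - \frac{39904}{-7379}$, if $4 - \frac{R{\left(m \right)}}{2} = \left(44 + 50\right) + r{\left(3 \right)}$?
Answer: $- \frac{70456479}{339434} \approx -207.57$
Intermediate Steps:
$r{\left(K \right)} = -1 + K$
$R{\left(m \right)} = -184$ ($R{\left(m \right)} = 8 - 2 \left(\left(44 + 50\right) + \left(-1 + 3\right)\right) = 8 - 2 \left(94 + 2\right) = 8 - 192 = -184$)
$\frac{39188}{R{\left(4 \right)}} - \frac{39904}{-7379} = \frac{39188}{-184} - \frac{39904}{-7379} = 39188 \left(- \frac{1}{184}\right) - - \frac{39904}{7379} = - \frac{9797}{46} + \frac{39904}{7379} = - \frac{70456479}{339434}$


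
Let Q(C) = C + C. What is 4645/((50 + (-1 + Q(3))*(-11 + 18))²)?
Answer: 929/1445 ≈ 0.64291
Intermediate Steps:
Q(C) = 2*C
4645/((50 + (-1 + Q(3))*(-11 + 18))²) = 4645/((50 + (-1 + 2*3)*(-11 + 18))²) = 4645/((50 + (-1 + 6)*7)²) = 4645/((50 + 5*7)²) = 4645/((50 + 35)²) = 4645/(85²) = 4645/7225 = 4645*(1/7225) = 929/1445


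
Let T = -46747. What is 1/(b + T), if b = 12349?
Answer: -1/34398 ≈ -2.9071e-5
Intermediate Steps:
1/(b + T) = 1/(12349 - 46747) = 1/(-34398) = -1/34398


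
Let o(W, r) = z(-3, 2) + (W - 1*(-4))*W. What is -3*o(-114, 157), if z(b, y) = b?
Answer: -37611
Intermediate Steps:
o(W, r) = -3 + W*(4 + W) (o(W, r) = -3 + (W - 1*(-4))*W = -3 + (W + 4)*W = -3 + (4 + W)*W = -3 + W*(4 + W))
-3*o(-114, 157) = -3*(-3 + (-114)² + 4*(-114)) = -3*(-3 + 12996 - 456) = -3*12537 = -1*37611 = -37611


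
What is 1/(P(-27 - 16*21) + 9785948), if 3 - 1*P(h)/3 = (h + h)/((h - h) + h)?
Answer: 1/9785951 ≈ 1.0219e-7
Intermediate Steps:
P(h) = 3 (P(h) = 9 - 3*(h + h)/((h - h) + h) = 9 - 3*2*h/(0 + h) = 9 - 3*2*h/h = 9 - 3*2 = 9 - 6 = 3)
1/(P(-27 - 16*21) + 9785948) = 1/(3 + 9785948) = 1/9785951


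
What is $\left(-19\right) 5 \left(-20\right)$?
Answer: $1900$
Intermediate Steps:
$\left(-19\right) 5 \left(-20\right) = \left(-95\right) \left(-20\right) = 1900$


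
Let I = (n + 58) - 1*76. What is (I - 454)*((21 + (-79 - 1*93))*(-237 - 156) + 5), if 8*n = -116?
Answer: -28872802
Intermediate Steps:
n = -29/2 (n = (⅛)*(-116) = -29/2 ≈ -14.500)
I = -65/2 (I = (-29/2 + 58) - 1*76 = 87/2 - 76 = -65/2 ≈ -32.500)
(I - 454)*((21 + (-79 - 1*93))*(-237 - 156) + 5) = (-65/2 - 454)*((21 + (-79 - 1*93))*(-237 - 156) + 5) = -973*((21 + (-79 - 93))*(-393) + 5)/2 = -973*((21 - 172)*(-393) + 5)/2 = -973*(-151*(-393) + 5)/2 = -973*(59343 + 5)/2 = -973/2*59348 = -28872802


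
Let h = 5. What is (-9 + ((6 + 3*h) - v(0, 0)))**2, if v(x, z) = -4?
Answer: 256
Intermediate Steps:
(-9 + ((6 + 3*h) - v(0, 0)))**2 = (-9 + ((6 + 3*5) - 1*(-4)))**2 = (-9 + ((6 + 15) + 4))**2 = (-9 + (21 + 4))**2 = (-9 + 25)**2 = 16**2 = 256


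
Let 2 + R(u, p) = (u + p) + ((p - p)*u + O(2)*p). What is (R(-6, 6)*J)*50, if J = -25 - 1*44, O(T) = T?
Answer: -34500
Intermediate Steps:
R(u, p) = -2 + u + 3*p (R(u, p) = -2 + ((u + p) + ((p - p)*u + 2*p)) = -2 + ((p + u) + (0*u + 2*p)) = -2 + ((p + u) + (0 + 2*p)) = -2 + ((p + u) + 2*p) = -2 + (u + 3*p) = -2 + u + 3*p)
J = -69 (J = -25 - 44 = -69)
(R(-6, 6)*J)*50 = ((-2 - 6 + 3*6)*(-69))*50 = ((-2 - 6 + 18)*(-69))*50 = (10*(-69))*50 = -690*50 = -34500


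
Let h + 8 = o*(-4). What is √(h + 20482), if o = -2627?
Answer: √30982 ≈ 176.02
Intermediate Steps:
h = 10500 (h = -8 - 2627*(-4) = -8 + 10508 = 10500)
√(h + 20482) = √(10500 + 20482) = √30982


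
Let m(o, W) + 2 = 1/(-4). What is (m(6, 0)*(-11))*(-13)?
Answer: -1287/4 ≈ -321.75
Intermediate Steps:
m(o, W) = -9/4 (m(o, W) = -2 + 1/(-4) = -2 - ¼ = -9/4)
(m(6, 0)*(-11))*(-13) = -9/4*(-11)*(-13) = (99/4)*(-13) = -1287/4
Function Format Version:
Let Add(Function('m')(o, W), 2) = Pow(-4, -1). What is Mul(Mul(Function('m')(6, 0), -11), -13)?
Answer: Rational(-1287, 4) ≈ -321.75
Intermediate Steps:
Function('m')(o, W) = Rational(-9, 4) (Function('m')(o, W) = Add(-2, Pow(-4, -1)) = Add(-2, Rational(-1, 4)) = Rational(-9, 4))
Mul(Mul(Function('m')(6, 0), -11), -13) = Mul(Mul(Rational(-9, 4), -11), -13) = Mul(Rational(99, 4), -13) = Rational(-1287, 4)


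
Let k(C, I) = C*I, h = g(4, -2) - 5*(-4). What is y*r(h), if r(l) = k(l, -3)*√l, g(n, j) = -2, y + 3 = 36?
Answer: -5346*√2 ≈ -7560.4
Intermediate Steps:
y = 33 (y = -3 + 36 = 33)
h = 18 (h = -2 - 5*(-4) = -2 + 20 = 18)
r(l) = -3*l^(3/2) (r(l) = (l*(-3))*√l = (-3*l)*√l = -3*l^(3/2))
y*r(h) = 33*(-162*√2) = -5346*√2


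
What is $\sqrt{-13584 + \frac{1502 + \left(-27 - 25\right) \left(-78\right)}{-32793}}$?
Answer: $\frac{i \sqrt{14608155716310}}{32793} \approx 116.55 i$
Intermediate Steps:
$\sqrt{-13584 + \frac{1502 + \left(-27 - 25\right) \left(-78\right)}{-32793}} = \sqrt{-13584 + \left(1502 - -4056\right) \left(- \frac{1}{32793}\right)} = \sqrt{-13584 + \left(1502 + 4056\right) \left(- \frac{1}{32793}\right)} = \sqrt{-13584 + 5558 \left(- \frac{1}{32793}\right)} = \sqrt{-13584 - \frac{5558}{32793}} = \sqrt{- \frac{445465670}{32793}} = \frac{i \sqrt{14608155716310}}{32793}$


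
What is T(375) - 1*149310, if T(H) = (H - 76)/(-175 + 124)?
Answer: -7615109/51 ≈ -1.4932e+5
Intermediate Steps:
T(H) = 76/51 - H/51 (T(H) = (-76 + H)/(-51) = (-76 + H)*(-1/51) = 76/51 - H/51)
T(375) - 1*149310 = (76/51 - 1/51*375) - 1*149310 = (76/51 - 125/17) - 149310 = -299/51 - 149310 = -7615109/51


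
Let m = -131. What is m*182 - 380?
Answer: -24222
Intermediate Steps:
m*182 - 380 = -131*182 - 380 = -23842 - 380 = -24222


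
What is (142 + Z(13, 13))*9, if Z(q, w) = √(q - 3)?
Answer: 1278 + 9*√10 ≈ 1306.5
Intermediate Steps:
Z(q, w) = √(-3 + q)
(142 + Z(13, 13))*9 = (142 + √(-3 + 13))*9 = (142 + √10)*9 = 1278 + 9*√10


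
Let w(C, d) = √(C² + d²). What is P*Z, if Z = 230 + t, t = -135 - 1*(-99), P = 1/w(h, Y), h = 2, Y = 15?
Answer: 194*√229/229 ≈ 12.820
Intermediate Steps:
P = √229/229 (P = 1/(√(2² + 15²)) = 1/(√(4 + 225)) = 1/(√229) = √229/229 ≈ 0.066082)
t = -36 (t = -135 + 99 = -36)
Z = 194 (Z = 230 - 36 = 194)
P*Z = (√229/229)*194 = 194*√229/229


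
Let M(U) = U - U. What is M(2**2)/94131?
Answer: 0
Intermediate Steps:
M(U) = 0
M(2**2)/94131 = 0/94131 = 0*(1/94131) = 0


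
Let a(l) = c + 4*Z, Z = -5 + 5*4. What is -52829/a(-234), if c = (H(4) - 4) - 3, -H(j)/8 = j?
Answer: -7547/3 ≈ -2515.7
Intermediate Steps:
H(j) = -8*j
c = -39 (c = (-8*4 - 4) - 3 = (-32 - 4) - 3 = -36 - 3 = -39)
Z = 15 (Z = -5 + 20 = 15)
a(l) = 21 (a(l) = -39 + 4*15 = -39 + 60 = 21)
-52829/a(-234) = -52829/21 = -52829*1/21 = -7547/3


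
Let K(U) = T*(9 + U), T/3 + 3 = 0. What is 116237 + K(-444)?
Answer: 120152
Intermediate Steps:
T = -9 (T = -9 + 3*0 = -9 + 0 = -9)
K(U) = -81 - 9*U (K(U) = -9*(9 + U) = -81 - 9*U)
116237 + K(-444) = 116237 + (-81 - 9*(-444)) = 116237 + (-81 + 3996) = 116237 + 3915 = 120152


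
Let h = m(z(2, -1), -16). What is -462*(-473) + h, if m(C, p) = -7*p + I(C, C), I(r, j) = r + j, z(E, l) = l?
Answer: 218636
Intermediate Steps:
I(r, j) = j + r
m(C, p) = -7*p + 2*C (m(C, p) = -7*p + (C + C) = -7*p + 2*C)
h = 110 (h = -7*(-16) + 2*(-1) = 112 - 2 = 110)
-462*(-473) + h = -462*(-473) + 110 = 218526 + 110 = 218636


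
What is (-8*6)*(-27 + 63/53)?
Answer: 65664/53 ≈ 1238.9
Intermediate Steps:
(-8*6)*(-27 + 63/53) = -48*(-27 + 63*(1/53)) = -48*(-27 + 63/53) = -48*(-1368/53) = 65664/53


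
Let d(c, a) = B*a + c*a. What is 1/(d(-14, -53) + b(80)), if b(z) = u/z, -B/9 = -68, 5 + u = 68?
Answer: -80/2535457 ≈ -3.1553e-5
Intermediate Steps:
u = 63 (u = -5 + 68 = 63)
B = 612 (B = -9*(-68) = 612)
b(z) = 63/z
d(c, a) = 612*a + a*c (d(c, a) = 612*a + c*a = 612*a + a*c)
1/(d(-14, -53) + b(80)) = 1/(-53*(612 - 14) + 63/80) = 1/(-53*598 + 63*(1/80)) = 1/(-31694 + 63/80) = 1/(-2535457/80) = -80/2535457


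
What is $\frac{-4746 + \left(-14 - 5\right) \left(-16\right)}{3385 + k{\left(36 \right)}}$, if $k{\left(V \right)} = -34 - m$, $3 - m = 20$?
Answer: $- \frac{2221}{1684} \approx -1.3189$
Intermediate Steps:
$m = -17$ ($m = 3 - 20 = -17$)
$k{\left(V \right)} = -17$ ($k{\left(V \right)} = -34 - -17 = -34 + 17 = -17$)
$\frac{-4746 + \left(-14 - 5\right) \left(-16\right)}{3385 + k{\left(36 \right)}} = \frac{-4746 + \left(-14 - 5\right) \left(-16\right)}{3385 - 17} = \frac{-4746 - -304}{3368} = \left(-4746 + 304\right) \frac{1}{3368} = \left(-4442\right) \frac{1}{3368} = - \frac{2221}{1684}$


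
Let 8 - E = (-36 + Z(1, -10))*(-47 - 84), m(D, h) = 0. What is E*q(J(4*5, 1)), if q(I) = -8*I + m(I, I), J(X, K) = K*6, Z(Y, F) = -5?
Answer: 257424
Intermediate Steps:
J(X, K) = 6*K
E = -5363 (E = 8 - (-36 - 5)*(-47 - 84) = 8 - (-41)*(-131) = 8 - 1*5371 = 8 - 5371 = -5363)
q(I) = -8*I (q(I) = -8*I + 0 = -8*I)
E*q(J(4*5, 1)) = -(-42904)*6*1 = -(-42904)*6 = -5363*(-48) = 257424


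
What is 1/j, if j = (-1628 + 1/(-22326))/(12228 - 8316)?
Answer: -87339312/36346729 ≈ -2.4029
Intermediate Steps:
j = -36346729/87339312 (j = (-1628 - 1/22326)/3912 = -36346729/22326*1/3912 = -36346729/87339312 ≈ -0.41616)
1/j = 1/(-36346729/87339312) = -87339312/36346729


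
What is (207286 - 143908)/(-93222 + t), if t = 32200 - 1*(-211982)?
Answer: 10563/25160 ≈ 0.41983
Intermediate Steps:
t = 244182 (t = 32200 + 211982 = 244182)
(207286 - 143908)/(-93222 + t) = (207286 - 143908)/(-93222 + 244182) = 63378/150960 = 63378*(1/150960) = 10563/25160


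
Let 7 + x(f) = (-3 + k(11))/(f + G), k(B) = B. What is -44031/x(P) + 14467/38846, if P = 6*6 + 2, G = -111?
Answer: 41622922957/6720358 ≈ 6193.6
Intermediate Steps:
P = 38 (P = 36 + 2 = 38)
x(f) = -7 + 8/(-111 + f) (x(f) = -7 + (-3 + 11)/(f - 111) = -7 + 8/(-111 + f))
-44031/x(P) + 14467/38846 = -44031*(-111 + 38)/(785 - 7*38) + 14467/38846 = -44031*(-73/(785 - 266)) + 14467*(1/38846) = -44031/((-1/73*519)) + 14467/38846 = -44031/(-519/73) + 14467/38846 = -44031*(-73/519) + 14467/38846 = 1071421/173 + 14467/38846 = 41622922957/6720358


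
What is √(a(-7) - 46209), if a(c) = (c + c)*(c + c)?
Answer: I*√46013 ≈ 214.51*I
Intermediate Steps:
a(c) = 4*c² (a(c) = (2*c)*(2*c) = 4*c²)
√(a(-7) - 46209) = √(4*(-7)² - 46209) = √(4*49 - 46209) = √(196 - 46209) = √(-46013) = I*√46013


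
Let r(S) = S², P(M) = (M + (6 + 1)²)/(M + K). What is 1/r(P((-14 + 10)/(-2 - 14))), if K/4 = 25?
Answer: 160801/38809 ≈ 4.1434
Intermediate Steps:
K = 100 (K = 4*25 = 100)
P(M) = (49 + M)/(100 + M) (P(M) = (M + (6 + 1)²)/(M + 100) = (M + 7²)/(100 + M) = (M + 49)/(100 + M) = (49 + M)/(100 + M))
1/r(P((-14 + 10)/(-2 - 14))) = 1/(((49 + (-14 + 10)/(-2 - 14))/(100 + (-14 + 10)/(-2 - 14)))²) = 1/(((49 - 4/(-16))/(100 - 4/(-16)))²) = 1/(((49 - 4*(-1/16))/(100 - 4*(-1/16)))²) = 1/(((49 + ¼)/(100 + ¼))²) = 1/(((197/4)/(401/4))²) = 1/(((4/401)*(197/4))²) = 1/((197/401)²) = 1/(38809/160801) = 160801/38809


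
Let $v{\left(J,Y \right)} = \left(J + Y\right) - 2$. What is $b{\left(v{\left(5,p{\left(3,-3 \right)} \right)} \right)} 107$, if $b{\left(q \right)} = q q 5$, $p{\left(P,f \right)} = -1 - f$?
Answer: $13375$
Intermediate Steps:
$v{\left(J,Y \right)} = -2 + J + Y$
$b{\left(q \right)} = 5 q^{2}$ ($b{\left(q \right)} = q^{2} \cdot 5 = 5 q^{2}$)
$b{\left(v{\left(5,p{\left(3,-3 \right)} \right)} \right)} 107 = 5 \left(-2 + 5 - -2\right)^{2} \cdot 107 = 5 \left(-2 + 5 + \left(-1 + 3\right)\right)^{2} \cdot 107 = 5 \left(-2 + 5 + 2\right)^{2} \cdot 107 = 5 \cdot 5^{2} \cdot 107 = 5 \cdot 25 \cdot 107 = 125 \cdot 107 = 13375$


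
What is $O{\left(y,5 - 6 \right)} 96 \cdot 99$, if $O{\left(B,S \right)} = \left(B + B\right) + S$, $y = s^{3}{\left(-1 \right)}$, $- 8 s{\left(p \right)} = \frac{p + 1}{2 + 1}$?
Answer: $-9504$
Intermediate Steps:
$s{\left(p \right)} = - \frac{1}{24} - \frac{p}{24}$ ($s{\left(p \right)} = - \frac{\left(p + 1\right) \frac{1}{2 + 1}}{8} = - \frac{\left(1 + p\right) \frac{1}{3}}{8} = - \frac{\frac{1}{3} + \frac{p}{3}}{8} = - \frac{1}{24} - \frac{p}{24}$)
$y = 0$ ($y = \left(- \frac{1}{24} - - \frac{1}{24}\right)^{3} = \left(- \frac{1}{24} + \frac{1}{24}\right)^{3} = 0^{3} = 0$)
$O{\left(B,S \right)} = S + 2 B$ ($O{\left(B,S \right)} = 2 B + S = S + 2 B$)
$O{\left(y,5 - 6 \right)} 96 \cdot 99 = \left(\left(5 - 6\right) + 2 \cdot 0\right) 96 \cdot 99 = \left(\left(5 - 6\right) + 0\right) 96 \cdot 99 = \left(-1 + 0\right) 96 \cdot 99 = \left(-1\right) 96 \cdot 99 = \left(-96\right) 99 = -9504$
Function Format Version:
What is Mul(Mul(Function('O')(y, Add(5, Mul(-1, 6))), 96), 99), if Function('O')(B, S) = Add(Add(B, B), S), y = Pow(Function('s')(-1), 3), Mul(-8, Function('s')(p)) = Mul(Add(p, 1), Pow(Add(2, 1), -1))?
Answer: -9504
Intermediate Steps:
Function('s')(p) = Add(Rational(-1, 24), Mul(Rational(-1, 24), p)) (Function('s')(p) = Mul(Rational(-1, 8), Mul(Add(p, 1), Pow(Add(2, 1), -1))) = Mul(Rational(-1, 8), Mul(Add(1, p), Pow(3, -1))) = Mul(Rational(-1, 8), Mul(Add(1, p), Rational(1, 3))) = Mul(Rational(-1, 8), Add(Rational(1, 3), Mul(Rational(1, 3), p))) = Add(Rational(-1, 24), Mul(Rational(-1, 24), p)))
y = 0 (y = Pow(Add(Rational(-1, 24), Mul(Rational(-1, 24), -1)), 3) = Pow(Add(Rational(-1, 24), Rational(1, 24)), 3) = Pow(0, 3) = 0)
Function('O')(B, S) = Add(S, Mul(2, B)) (Function('O')(B, S) = Add(Mul(2, B), S) = Add(S, Mul(2, B)))
Mul(Mul(Function('O')(y, Add(5, Mul(-1, 6))), 96), 99) = Mul(Mul(Add(Add(5, Mul(-1, 6)), Mul(2, 0)), 96), 99) = Mul(Mul(Add(Add(5, -6), 0), 96), 99) = Mul(Mul(Add(-1, 0), 96), 99) = Mul(Mul(-1, 96), 99) = Mul(-96, 99) = -9504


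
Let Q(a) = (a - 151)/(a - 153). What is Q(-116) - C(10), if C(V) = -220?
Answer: 59447/269 ≈ 220.99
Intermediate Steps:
Q(a) = (-151 + a)/(-153 + a)
Q(-116) - C(10) = (-151 - 116)/(-153 - 116) - 1*(-220) = -267/(-269) + 220 = -1/269*(-267) + 220 = 267/269 + 220 = 59447/269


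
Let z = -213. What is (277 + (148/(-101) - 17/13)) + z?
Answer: 80391/1313 ≈ 61.227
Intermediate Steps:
(277 + (148/(-101) - 17/13)) + z = (277 + (148/(-101) - 17/13)) - 213 = (277 + (148*(-1/101) - 17*1/13)) - 213 = (277 + (-148/101 - 17/13)) - 213 = (277 - 3641/1313) - 213 = 360060/1313 - 213 = 80391/1313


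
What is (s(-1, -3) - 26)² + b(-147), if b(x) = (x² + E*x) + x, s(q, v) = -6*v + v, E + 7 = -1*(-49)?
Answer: 15409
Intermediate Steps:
E = 42 (E = -7 - 1*(-49) = -7 + 49 = 42)
s(q, v) = -5*v
b(x) = x² + 43*x (b(x) = (x² + 42*x) + x = x² + 43*x)
(s(-1, -3) - 26)² + b(-147) = (-5*(-3) - 26)² - 147*(43 - 147) = (15 - 26)² - 147*(-104) = (-11)² + 15288 = 121 + 15288 = 15409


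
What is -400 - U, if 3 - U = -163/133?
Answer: -53762/133 ≈ -404.23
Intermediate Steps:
U = 562/133 (U = 3 - (-163)/133 = 3 - 1*(-163/133) = 3 + 163/133 = 562/133 ≈ 4.2256)
-400 - U = -400 - 1*562/133 = -400 - 562/133 = -53762/133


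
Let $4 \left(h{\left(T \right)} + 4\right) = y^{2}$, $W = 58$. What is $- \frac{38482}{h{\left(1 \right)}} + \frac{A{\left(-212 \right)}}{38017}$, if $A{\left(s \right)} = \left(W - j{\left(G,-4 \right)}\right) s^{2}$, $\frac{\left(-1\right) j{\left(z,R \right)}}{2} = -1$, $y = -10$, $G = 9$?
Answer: $- \frac{201445150}{114051} \approx -1766.3$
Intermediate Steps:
$j{\left(z,R \right)} = 2$ ($j{\left(z,R \right)} = \left(-2\right) \left(-1\right) = 2$)
$h{\left(T \right)} = 21$ ($h{\left(T \right)} = -4 + \frac{\left(-10\right)^{2}}{4} = -4 + \frac{1}{4} \cdot 100 = -4 + 25 = 21$)
$A{\left(s \right)} = 56 s^{2}$ ($A{\left(s \right)} = \left(58 - 2\right) s^{2} = 56 s^{2}$)
$- \frac{38482}{h{\left(1 \right)}} + \frac{A{\left(-212 \right)}}{38017} = - \frac{38482}{21} + \frac{56 \left(-212\right)^{2}}{38017} = \left(-38482\right) \frac{1}{21} + 56 \cdot 44944 \cdot \frac{1}{38017} = - \frac{38482}{21} + 2516864 \cdot \frac{1}{38017} = - \frac{38482}{21} + \frac{359552}{5431} = - \frac{201445150}{114051}$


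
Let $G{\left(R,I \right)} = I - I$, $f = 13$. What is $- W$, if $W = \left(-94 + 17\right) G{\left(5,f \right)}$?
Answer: $0$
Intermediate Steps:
$G{\left(R,I \right)} = 0$
$W = 0$ ($W = \left(-94 + 17\right) 0 = \left(-77\right) 0 = 0$)
$- W = \left(-1\right) 0 = 0$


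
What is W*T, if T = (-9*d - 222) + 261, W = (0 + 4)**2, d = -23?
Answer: 3936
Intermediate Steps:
W = 16 (W = 4**2 = 16)
T = 246 (T = (-9*(-23) - 222) + 261 = (207 - 222) + 261 = -15 + 261 = 246)
W*T = 16*246 = 3936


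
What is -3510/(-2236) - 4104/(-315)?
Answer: 43941/3010 ≈ 14.598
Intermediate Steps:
-3510/(-2236) - 4104/(-315) = -3510*(-1/2236) - 4104*(-1/315) = 135/86 + 456/35 = 43941/3010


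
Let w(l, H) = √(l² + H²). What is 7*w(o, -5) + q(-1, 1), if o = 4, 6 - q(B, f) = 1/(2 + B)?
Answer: 5 + 7*√41 ≈ 49.822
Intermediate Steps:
q(B, f) = 6 - 1/(2 + B)
w(l, H) = √(H² + l²)
7*w(o, -5) + q(-1, 1) = 7*√((-5)² + 4²) + (11 + 6*(-1))/(2 - 1) = 7*√(25 + 16) + (11 - 6)/1 = 7*√41 + 1*5 = 7*√41 + 5 = 5 + 7*√41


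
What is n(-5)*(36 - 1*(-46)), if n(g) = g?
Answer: -410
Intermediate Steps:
n(-5)*(36 - 1*(-46)) = -5*(36 - 1*(-46)) = -5*(36 + 46) = -5*82 = -410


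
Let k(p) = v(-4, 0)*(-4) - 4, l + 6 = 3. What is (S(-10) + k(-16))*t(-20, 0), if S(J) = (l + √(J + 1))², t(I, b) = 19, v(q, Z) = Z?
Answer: -76 - 342*I ≈ -76.0 - 342.0*I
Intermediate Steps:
l = -3 (l = -6 + 3 = -3)
k(p) = -4 (k(p) = 0*(-4) - 4 = 0 - 4 = -4)
S(J) = (-3 + √(1 + J))² (S(J) = (-3 + √(J + 1))² = (-3 + √(1 + J))²)
(S(-10) + k(-16))*t(-20, 0) = ((-3 + √(1 - 10))² - 4)*19 = ((-3 + √(-9))² - 4)*19 = ((-3 + 3*I)² - 4)*19 = (-4 + (-3 + 3*I)²)*19 = -76 + 19*(-3 + 3*I)²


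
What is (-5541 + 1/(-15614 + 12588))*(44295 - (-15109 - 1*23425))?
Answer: -1388799392543/3026 ≈ -4.5896e+8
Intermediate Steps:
(-5541 + 1/(-15614 + 12588))*(44295 - (-15109 - 1*23425)) = (-5541 + 1/(-3026))*(44295 - (-15109 - 23425)) = (-5541 - 1/3026)*(44295 - 1*(-38534)) = -16767067*(44295 + 38534)/3026 = -16767067/3026*82829 = -1388799392543/3026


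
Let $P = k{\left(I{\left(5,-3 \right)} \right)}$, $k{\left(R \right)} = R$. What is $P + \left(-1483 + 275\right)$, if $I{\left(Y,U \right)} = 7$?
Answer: $-1201$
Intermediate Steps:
$P = 7$
$P + \left(-1483 + 275\right) = 7 + \left(-1483 + 275\right) = 7 - 1208 = -1201$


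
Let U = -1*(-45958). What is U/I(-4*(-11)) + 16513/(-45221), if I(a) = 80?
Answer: 1038472839/1808840 ≈ 574.11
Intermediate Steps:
U = 45958
U/I(-4*(-11)) + 16513/(-45221) = 45958/80 + 16513/(-45221) = 45958*(1/80) + 16513*(-1/45221) = 22979/40 - 16513/45221 = 1038472839/1808840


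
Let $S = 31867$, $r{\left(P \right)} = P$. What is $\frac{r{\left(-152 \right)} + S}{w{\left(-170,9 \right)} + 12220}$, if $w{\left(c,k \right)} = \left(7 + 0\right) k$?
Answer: $\frac{31715}{12283} \approx 2.582$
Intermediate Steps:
$w{\left(c,k \right)} = 7 k$
$\frac{r{\left(-152 \right)} + S}{w{\left(-170,9 \right)} + 12220} = \frac{-152 + 31867}{7 \cdot 9 + 12220} = \frac{31715}{63 + 12220} = \frac{31715}{12283}$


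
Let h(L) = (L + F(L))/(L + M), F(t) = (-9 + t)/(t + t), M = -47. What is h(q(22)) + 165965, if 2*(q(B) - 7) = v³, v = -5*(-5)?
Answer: 13449235378339/81036085 ≈ 1.6597e+5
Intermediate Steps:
v = 25
F(t) = (-9 + t)/(2*t) (F(t) = (-9 + t)/((2*t)) = (-9 + t)*(1/(2*t)) = (-9 + t)/(2*t))
q(B) = 15639/2 (q(B) = 7 + (½)*25³ = 7 + (½)*15625 = 7 + 15625/2 = 15639/2)
h(L) = (L + (-9 + L)/(2*L))/(-47 + L) (h(L) = (L + (-9 + L)/(2*L))/(L - 47) = (L + (-9 + L)/(2*L))/(-47 + L))
h(q(22)) + 165965 = (-9 + 15639/2 + 2*(15639/2)²)/(2*(15639/2)*(-47 + 15639/2)) + 165965 = (½)*(2/15639)*(-9 + 15639/2 + 2*(244578321/4))/(15545/2) + 165965 = (½)*(2/15639)*(2/15545)*(-9 + 15639/2 + 244578321/2) + 165965 = (½)*(2/15639)*(2/15545)*122296971 + 165965 = 81531314/81036085 + 165965 = 13449235378339/81036085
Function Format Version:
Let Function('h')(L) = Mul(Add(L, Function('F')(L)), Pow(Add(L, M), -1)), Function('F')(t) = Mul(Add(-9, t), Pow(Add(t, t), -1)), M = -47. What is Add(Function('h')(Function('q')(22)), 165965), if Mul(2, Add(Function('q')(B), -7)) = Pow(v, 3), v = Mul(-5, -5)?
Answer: Rational(13449235378339, 81036085) ≈ 1.6597e+5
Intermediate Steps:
v = 25
Function('F')(t) = Mul(Rational(1, 2), Pow(t, -1), Add(-9, t)) (Function('F')(t) = Mul(Add(-9, t), Pow(Mul(2, t), -1)) = Mul(Add(-9, t), Mul(Rational(1, 2), Pow(t, -1))) = Mul(Rational(1, 2), Pow(t, -1), Add(-9, t)))
Function('q')(B) = Rational(15639, 2) (Function('q')(B) = Add(7, Mul(Rational(1, 2), Pow(25, 3))) = Add(7, Mul(Rational(1, 2), 15625)) = Add(7, Rational(15625, 2)) = Rational(15639, 2))
Function('h')(L) = Mul(Pow(Add(-47, L), -1), Add(L, Mul(Rational(1, 2), Pow(L, -1), Add(-9, L)))) (Function('h')(L) = Mul(Add(L, Mul(Rational(1, 2), Pow(L, -1), Add(-9, L))), Pow(Add(L, -47), -1)) = Mul(Add(L, Mul(Rational(1, 2), Pow(L, -1), Add(-9, L))), Pow(Add(-47, L), -1)) = Mul(Pow(Add(-47, L), -1), Add(L, Mul(Rational(1, 2), Pow(L, -1), Add(-9, L)))))
Add(Function('h')(Function('q')(22)), 165965) = Add(Mul(Rational(1, 2), Pow(Rational(15639, 2), -1), Pow(Add(-47, Rational(15639, 2)), -1), Add(-9, Rational(15639, 2), Mul(2, Pow(Rational(15639, 2), 2)))), 165965) = Add(Mul(Rational(1, 2), Rational(2, 15639), Pow(Rational(15545, 2), -1), Add(-9, Rational(15639, 2), Mul(2, Rational(244578321, 4)))), 165965) = Add(Mul(Rational(1, 2), Rational(2, 15639), Rational(2, 15545), Add(-9, Rational(15639, 2), Rational(244578321, 2))), 165965) = Add(Mul(Rational(1, 2), Rational(2, 15639), Rational(2, 15545), 122296971), 165965) = Add(Rational(81531314, 81036085), 165965) = Rational(13449235378339, 81036085)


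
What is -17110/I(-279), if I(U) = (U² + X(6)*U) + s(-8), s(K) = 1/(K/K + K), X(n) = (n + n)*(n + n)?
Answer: -59885/131827 ≈ -0.45427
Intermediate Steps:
X(n) = 4*n² (X(n) = (2*n)*(2*n) = 4*n²)
s(K) = 1/(1 + K)
I(U) = -⅐ + U² + 144*U (I(U) = (U² + (4*6²)*U) + 1/(1 - 8) = (U² + (4*36)*U) + 1/(-7) = (U² + 144*U) - ⅐ = -⅐ + U² + 144*U)
-17110/I(-279) = -17110/(-⅐ + (-279)² + 144*(-279)) = -17110/(-⅐ + 77841 - 40176) = -17110/263654/7 = -17110*7/263654 = -59885/131827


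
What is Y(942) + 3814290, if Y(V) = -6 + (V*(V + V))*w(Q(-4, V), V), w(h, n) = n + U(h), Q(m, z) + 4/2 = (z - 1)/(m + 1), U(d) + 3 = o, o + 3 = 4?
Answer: 1672058604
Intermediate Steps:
o = 1 (o = -3 + 4 = 1)
U(d) = -2 (U(d) = -3 + 1 = -2)
Q(m, z) = -2 + (-1 + z)/(1 + m) (Q(m, z) = -2 + (z - 1)/(m + 1) = -2 + (-1 + z)/(1 + m))
w(h, n) = -2 + n (w(h, n) = n - 2 = -2 + n)
Y(V) = -6 + 2*V²*(-2 + V) (Y(V) = -6 + (V*(V + V))*(-2 + V) = -6 + (V*(2*V))*(-2 + V) = -6 + (2*V²)*(-2 + V) = -6 + 2*V²*(-2 + V))
Y(942) + 3814290 = (-6 + 2*942²*(-2 + 942)) + 3814290 = (-6 + 2*887364*940) + 3814290 = (-6 + 1668244320) + 3814290 = 1668244314 + 3814290 = 1672058604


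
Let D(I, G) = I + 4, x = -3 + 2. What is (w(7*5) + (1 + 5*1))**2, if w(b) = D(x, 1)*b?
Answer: 12321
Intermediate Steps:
x = -1
D(I, G) = 4 + I
w(b) = 3*b (w(b) = (4 - 1)*b = 3*b)
(w(7*5) + (1 + 5*1))**2 = (3*(7*5) + (1 + 5*1))**2 = (3*35 + (1 + 5))**2 = (105 + 6)**2 = 111**2 = 12321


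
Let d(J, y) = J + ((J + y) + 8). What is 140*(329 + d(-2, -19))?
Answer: 43960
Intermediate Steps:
d(J, y) = 8 + y + 2*J (d(J, y) = J + (8 + J + y) = 8 + y + 2*J)
140*(329 + d(-2, -19)) = 140*(329 + (8 - 19 + 2*(-2))) = 140*(329 + (8 - 19 - 4)) = 140*(329 - 15) = 140*314 = 43960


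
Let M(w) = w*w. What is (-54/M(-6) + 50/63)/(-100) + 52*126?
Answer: 82555289/12600 ≈ 6552.0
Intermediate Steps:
M(w) = w²
(-54/M(-6) + 50/63)/(-100) + 52*126 = (-54/((-6)²) + 50/63)/(-100) + 52*126 = (-54/36 + 50*(1/63))*(-1/100) + 6552 = (-54*1/36 + 50/63)*(-1/100) + 6552 = (-3/2 + 50/63)*(-1/100) + 6552 = -89/126*(-1/100) + 6552 = 89/12600 + 6552 = 82555289/12600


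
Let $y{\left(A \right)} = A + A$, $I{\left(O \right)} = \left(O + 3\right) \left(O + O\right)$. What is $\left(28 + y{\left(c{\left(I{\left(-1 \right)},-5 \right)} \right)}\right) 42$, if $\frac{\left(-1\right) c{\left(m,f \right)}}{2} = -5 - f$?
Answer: $1176$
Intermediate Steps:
$I{\left(O \right)} = 2 O \left(3 + O\right)$ ($I{\left(O \right)} = \left(3 + O\right) 2 O = 2 O \left(3 + O\right)$)
$c{\left(m,f \right)} = 10 + 2 f$ ($c{\left(m,f \right)} = - 2 \left(-5 - f\right) = 10 + 2 f$)
$y{\left(A \right)} = 2 A$
$\left(28 + y{\left(c{\left(I{\left(-1 \right)},-5 \right)} \right)}\right) 42 = \left(28 + 2 \left(10 + 2 \left(-5\right)\right)\right) 42 = \left(28 + 2 \left(10 - 10\right)\right) 42 = \left(28 + 2 \cdot 0\right) 42 = \left(28 + 0\right) 42 = 28 \cdot 42 = 1176$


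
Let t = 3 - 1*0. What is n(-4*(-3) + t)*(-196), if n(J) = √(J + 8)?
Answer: -196*√23 ≈ -939.98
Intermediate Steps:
t = 3 (t = 3 + 0 = 3)
n(J) = √(8 + J)
n(-4*(-3) + t)*(-196) = √(8 + (-4*(-3) + 3))*(-196) = √(8 + (12 + 3))*(-196) = √(8 + 15)*(-196) = √23*(-196) = -196*√23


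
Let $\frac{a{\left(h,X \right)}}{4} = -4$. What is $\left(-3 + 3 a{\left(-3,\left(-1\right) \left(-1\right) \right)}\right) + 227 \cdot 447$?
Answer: $101418$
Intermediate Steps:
$a{\left(h,X \right)} = -16$ ($a{\left(h,X \right)} = 4 \left(-4\right) = -16$)
$\left(-3 + 3 a{\left(-3,\left(-1\right) \left(-1\right) \right)}\right) + 227 \cdot 447 = \left(-3 + 3 \left(-16\right)\right) + 227 \cdot 447 = \left(-3 - 48\right) + 101469 = -51 + 101469 = 101418$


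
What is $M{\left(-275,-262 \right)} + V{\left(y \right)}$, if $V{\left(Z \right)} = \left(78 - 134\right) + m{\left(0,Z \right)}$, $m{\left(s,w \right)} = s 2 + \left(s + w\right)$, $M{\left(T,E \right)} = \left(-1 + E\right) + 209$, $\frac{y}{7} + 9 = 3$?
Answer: $-152$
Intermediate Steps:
$y = -42$ ($y = -63 + 7 \cdot 3 = -63 + 21 = -42$)
$M{\left(T,E \right)} = 208 + E$
$m{\left(s,w \right)} = w + 3 s$ ($m{\left(s,w \right)} = 2 s + \left(s + w\right) = w + 3 s$)
$V{\left(Z \right)} = -56 + Z$ ($V{\left(Z \right)} = \left(78 - 134\right) + \left(Z + 3 \cdot 0\right) = -56 + \left(Z + 0\right) = -56 + Z$)
$M{\left(-275,-262 \right)} + V{\left(y \right)} = \left(208 - 262\right) - 98 = -54 - 98 = -152$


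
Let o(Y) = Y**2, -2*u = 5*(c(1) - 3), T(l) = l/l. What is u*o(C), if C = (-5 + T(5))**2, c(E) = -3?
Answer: 3840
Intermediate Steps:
T(l) = 1
C = 16 (C = (-5 + 1)**2 = (-4)**2 = 16)
u = 15 (u = -5*(-3 - 3)/2 = -5*(-6)/2 = -1/2*(-30) = 15)
u*o(C) = 15*16**2 = 15*256 = 3840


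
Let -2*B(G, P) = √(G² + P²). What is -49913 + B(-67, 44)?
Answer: -49913 - 5*√257/2 ≈ -49953.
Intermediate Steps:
B(G, P) = -√(G² + P²)/2
-49913 + B(-67, 44) = -49913 - √((-67)² + 44²)/2 = -49913 - √(4489 + 1936)/2 = -49913 - 5*√257/2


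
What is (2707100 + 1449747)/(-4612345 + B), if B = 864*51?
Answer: -4156847/4568281 ≈ -0.90994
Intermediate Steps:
B = 44064
(2707100 + 1449747)/(-4612345 + B) = (2707100 + 1449747)/(-4612345 + 44064) = 4156847/(-4568281) = 4156847*(-1/4568281) = -4156847/4568281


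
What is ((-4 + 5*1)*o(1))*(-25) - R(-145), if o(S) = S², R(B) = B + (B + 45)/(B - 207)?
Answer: 10535/88 ≈ 119.72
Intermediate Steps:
R(B) = B + (45 + B)/(-207 + B)
((-4 + 5*1)*o(1))*(-25) - R(-145) = ((-4 + 5*1)*1²)*(-25) - (45 + (-145)² - 206*(-145))/(-207 - 145) = ((-4 + 5)*1)*(-25) - (45 + 21025 + 29870)/(-352) = (1*1)*(-25) - (-1)*50940/352 = 1*(-25) - 1*(-12735/88) = -25 + 12735/88 = 10535/88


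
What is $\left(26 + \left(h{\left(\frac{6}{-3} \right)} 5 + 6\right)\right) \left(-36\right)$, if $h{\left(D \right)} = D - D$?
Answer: $-1152$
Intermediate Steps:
$h{\left(D \right)} = 0$
$\left(26 + \left(h{\left(\frac{6}{-3} \right)} 5 + 6\right)\right) \left(-36\right) = \left(26 + \left(0 \cdot 5 + 6\right)\right) \left(-36\right) = \left(26 + \left(0 + 6\right)\right) \left(-36\right) = \left(26 + 6\right) \left(-36\right) = 32 \left(-36\right) = -1152$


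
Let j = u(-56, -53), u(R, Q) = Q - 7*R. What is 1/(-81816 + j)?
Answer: -1/81477 ≈ -1.2273e-5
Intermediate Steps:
j = 339 (j = -53 - 7*(-56) = -53 + 392 = 339)
1/(-81816 + j) = 1/(-81816 + 339) = 1/(-81477) = -1/81477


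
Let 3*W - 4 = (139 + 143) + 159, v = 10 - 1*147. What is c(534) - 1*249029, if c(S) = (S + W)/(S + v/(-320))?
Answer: -127763922439/513051 ≈ -2.4903e+5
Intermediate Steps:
v = -137 (v = 10 - 147 = -137)
W = 445/3 (W = 4/3 + ((139 + 143) + 159)/3 = 4/3 + (282 + 159)/3 = 4/3 + (⅓)*441 = 4/3 + 147 = 445/3 ≈ 148.33)
c(S) = (445/3 + S)/(137/320 + S) (c(S) = (S + 445/3)/(S - 137/(-320)) = (445/3 + S)/(S - 137*(-1/320)) = (445/3 + S)/(S + 137/320) = (445/3 + S)/(137/320 + S))
c(534) - 1*249029 = 320*(445 + 3*534)/(3*(137 + 320*534)) - 1*249029 = 320*(445 + 1602)/(3*(137 + 170880)) - 249029 = (320/3)*2047/171017 - 249029 = (320/3)*(1/171017)*2047 - 249029 = 655040/513051 - 249029 = -127763922439/513051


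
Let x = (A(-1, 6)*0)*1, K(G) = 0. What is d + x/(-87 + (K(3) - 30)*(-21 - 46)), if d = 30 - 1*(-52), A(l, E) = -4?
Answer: 82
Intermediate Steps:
x = 0 (x = -4*0*1 = 0*1 = 0)
d = 82 (d = 30 + 52 = 82)
d + x/(-87 + (K(3) - 30)*(-21 - 46)) = 82 + 0/(-87 + (0 - 30)*(-21 - 46)) = 82 + 0/(-87 - 30*(-67)) = 82 + 0/(-87 + 2010) = 82 + 0/1923 = 82 + (1/1923)*0 = 82 + 0 = 82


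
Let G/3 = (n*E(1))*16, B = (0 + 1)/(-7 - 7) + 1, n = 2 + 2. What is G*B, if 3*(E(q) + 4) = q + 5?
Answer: -2496/7 ≈ -356.57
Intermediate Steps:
E(q) = -7/3 + q/3 (E(q) = -4 + (q + 5)/3 = -4 + (5 + q)/3 = -4 + (5/3 + q/3) = -7/3 + q/3)
n = 4
B = 13/14 (B = 1/(-14) + 1 = 1*(-1/14) + 1 = -1/14 + 1 = 13/14 ≈ 0.92857)
G = -384 (G = 3*((4*(-7/3 + (⅓)*1))*16) = 3*((4*(-7/3 + ⅓))*16) = 3*((4*(-2))*16) = 3*(-8*16) = 3*(-128) = -384)
G*B = -384*13/14 = -2496/7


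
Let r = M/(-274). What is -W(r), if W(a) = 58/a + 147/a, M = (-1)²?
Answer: 56170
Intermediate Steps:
M = 1
r = -1/274 (r = 1/(-274) = 1*(-1/274) = -1/274 ≈ -0.0036496)
W(a) = 205/a
-W(r) = -205/(-1/274) = -205*(-274) = -1*(-56170) = 56170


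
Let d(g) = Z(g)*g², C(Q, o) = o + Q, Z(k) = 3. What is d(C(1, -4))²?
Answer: 729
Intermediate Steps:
C(Q, o) = Q + o
d(g) = 3*g²
d(C(1, -4))² = (3*(1 - 4)²)² = (3*(-3)²)² = (3*9)² = 27² = 729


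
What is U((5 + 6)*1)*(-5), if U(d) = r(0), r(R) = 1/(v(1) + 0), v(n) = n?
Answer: -5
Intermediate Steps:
r(R) = 1 (r(R) = 1/(1 + 0) = 1/1 = 1)
U(d) = 1
U((5 + 6)*1)*(-5) = 1*(-5) = -5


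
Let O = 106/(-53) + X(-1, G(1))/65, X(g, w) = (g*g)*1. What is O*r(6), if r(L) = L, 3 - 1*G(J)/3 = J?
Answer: -774/65 ≈ -11.908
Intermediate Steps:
G(J) = 9 - 3*J
X(g, w) = g**2 (X(g, w) = g**2*1 = g**2)
O = -129/65 (O = 106/(-53) + (-1)**2/65 = 106*(-1/53) + 1*(1/65) = -2 + 1/65 = -129/65 ≈ -1.9846)
O*r(6) = -129/65*6 = -774/65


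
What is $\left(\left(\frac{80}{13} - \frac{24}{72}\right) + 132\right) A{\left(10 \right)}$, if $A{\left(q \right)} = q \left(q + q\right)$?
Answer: $\frac{1075000}{39} \approx 27564.0$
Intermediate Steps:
$A{\left(q \right)} = 2 q^{2}$ ($A{\left(q \right)} = q 2 q = 2 q^{2}$)
$\left(\left(\frac{80}{13} - \frac{24}{72}\right) + 132\right) A{\left(10 \right)} = \left(\left(\frac{80}{13} - \frac{24}{72}\right) + 132\right) 2 \cdot 10^{2} = \left(\left(80 \cdot \frac{1}{13} - \frac{1}{3}\right) + 132\right) 2 \cdot 100 = \left(\left(\frac{80}{13} - \frac{1}{3}\right) + 132\right) 200 = \left(\frac{227}{39} + 132\right) 200 = \frac{5375}{39} \cdot 200 = \frac{1075000}{39}$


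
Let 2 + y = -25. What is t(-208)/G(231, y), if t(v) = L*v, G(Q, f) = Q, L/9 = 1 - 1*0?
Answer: -624/77 ≈ -8.1039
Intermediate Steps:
L = 9 (L = 9*(1 - 1*0) = 9*(1 + 0) = 9*1 = 9)
y = -27 (y = -2 - 25 = -27)
t(v) = 9*v
t(-208)/G(231, y) = (9*(-208))/231 = -1872*1/231 = -624/77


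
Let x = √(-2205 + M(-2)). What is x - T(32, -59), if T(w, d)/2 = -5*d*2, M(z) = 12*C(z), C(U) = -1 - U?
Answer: -1180 + I*√2193 ≈ -1180.0 + 46.829*I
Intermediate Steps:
M(z) = -12 - 12*z (M(z) = 12*(-1 - z) = -12 - 12*z)
T(w, d) = -20*d (T(w, d) = 2*(-5*d*2) = 2*(-10*d) = -20*d)
x = I*√2193 (x = √(-2205 + (-12 - 12*(-2))) = √(-2205 + (-12 + 24)) = √(-2205 + 12) = √(-2193) = I*√2193 ≈ 46.829*I)
x - T(32, -59) = I*√2193 - (-20)*(-59) = I*√2193 - 1*1180 = I*√2193 - 1180 = -1180 + I*√2193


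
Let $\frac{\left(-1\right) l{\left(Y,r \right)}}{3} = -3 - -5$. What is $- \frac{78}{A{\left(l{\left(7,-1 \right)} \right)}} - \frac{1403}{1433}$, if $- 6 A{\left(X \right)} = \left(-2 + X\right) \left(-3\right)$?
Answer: $\frac{53081}{2866} \approx 18.521$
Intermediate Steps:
$l{\left(Y,r \right)} = -6$ ($l{\left(Y,r \right)} = - 3 \left(-3 - -5\right) = - 3 \left(-3 + 5\right) = \left(-3\right) 2 = -6$)
$A{\left(X \right)} = -1 + \frac{X}{2}$ ($A{\left(X \right)} = - \frac{\left(-2 + X\right) \left(-3\right)}{6} = - \frac{6 - 3 X}{6} = -1 + \frac{X}{2}$)
$- \frac{78}{A{\left(l{\left(7,-1 \right)} \right)}} - \frac{1403}{1433} = - \frac{78}{-1 + \frac{1}{2} \left(-6\right)} - \frac{1403}{1433} = - \frac{78}{-1 - 3} - \frac{1403}{1433} = - \frac{78}{-4} - \frac{1403}{1433} = \left(-78\right) \left(- \frac{1}{4}\right) - \frac{1403}{1433} = \frac{39}{2} - \frac{1403}{1433} = \frac{53081}{2866}$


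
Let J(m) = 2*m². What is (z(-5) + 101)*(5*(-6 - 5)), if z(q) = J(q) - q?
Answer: -8580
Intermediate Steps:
z(q) = -q + 2*q² (z(q) = 2*q² - q = -q + 2*q²)
(z(-5) + 101)*(5*(-6 - 5)) = (-5*(-1 + 2*(-5)) + 101)*(5*(-6 - 5)) = (-5*(-1 - 10) + 101)*(5*(-11)) = (-5*(-11) + 101)*(-55) = (55 + 101)*(-55) = 156*(-55) = -8580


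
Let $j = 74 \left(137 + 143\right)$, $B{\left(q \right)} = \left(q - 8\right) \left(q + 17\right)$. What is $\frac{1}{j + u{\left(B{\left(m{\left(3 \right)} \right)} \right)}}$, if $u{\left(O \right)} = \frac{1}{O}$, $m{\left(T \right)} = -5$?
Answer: $\frac{156}{3232319} \approx 4.8263 \cdot 10^{-5}$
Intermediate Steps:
$B{\left(q \right)} = \left(-8 + q\right) \left(17 + q\right)$
$j = 20720$ ($j = 74 \cdot 280 = 20720$)
$\frac{1}{j + u{\left(B{\left(m{\left(3 \right)} \right)} \right)}} = \frac{1}{20720 + \frac{1}{-136 + \left(-5\right)^{2} + 9 \left(-5\right)}} = \frac{1}{20720 + \frac{1}{-136 + 25 - 45}} = \frac{1}{20720 + \frac{1}{-156}} = \frac{1}{20720 - \frac{1}{156}} = \frac{1}{\frac{3232319}{156}} = \frac{156}{3232319}$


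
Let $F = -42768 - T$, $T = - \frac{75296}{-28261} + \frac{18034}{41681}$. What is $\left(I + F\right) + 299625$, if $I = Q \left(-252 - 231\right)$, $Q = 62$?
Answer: $\frac{267285424875601}{1177946741} \approx 2.2691 \cdot 10^{5}$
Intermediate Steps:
$I = -29946$ ($I = 62 \left(-252 - 231\right) = 62 \left(-483\right) = -29946$)
$T = \frac{3648071450}{1177946741}$ ($T = \left(-75296\right) \left(- \frac{1}{28261}\right) + 18034 \cdot \frac{1}{41681} = \frac{75296}{28261} + \frac{18034}{41681} = \frac{3648071450}{1177946741} \approx 3.097$)
$F = - \frac{50382074290538}{1177946741}$ ($F = -42768 - \frac{3648071450}{1177946741} = - \frac{50382074290538}{1177946741} \approx -42771.0$)
$\left(I + F\right) + 299625 = \left(-29946 - \frac{50382074290538}{1177946741}\right) + 299625 = - \frac{85656867396524}{1177946741} + 299625 = \frac{267285424875601}{1177946741}$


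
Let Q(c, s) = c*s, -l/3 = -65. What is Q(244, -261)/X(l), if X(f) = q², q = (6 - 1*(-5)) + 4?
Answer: -7076/25 ≈ -283.04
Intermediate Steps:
q = 15 (q = (6 + 5) + 4 = 11 + 4 = 15)
l = 195 (l = -3*(-65) = 195)
X(f) = 225 (X(f) = 15² = 225)
Q(244, -261)/X(l) = (244*(-261))/225 = -63684*1/225 = -7076/25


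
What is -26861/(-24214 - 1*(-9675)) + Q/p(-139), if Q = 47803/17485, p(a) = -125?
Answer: 58013065308/31776801875 ≈ 1.8256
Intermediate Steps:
Q = 47803/17485 (Q = 47803*(1/17485) = 47803/17485 ≈ 2.7339)
-26861/(-24214 - 1*(-9675)) + Q/p(-139) = -26861/(-24214 - 1*(-9675)) + (47803/17485)/(-125) = -26861/(-24214 + 9675) + (47803/17485)*(-1/125) = -26861/(-14539) - 47803/2185625 = -26861*(-1/14539) - 47803/2185625 = 26861/14539 - 47803/2185625 = 58013065308/31776801875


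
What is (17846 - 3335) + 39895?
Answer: 54406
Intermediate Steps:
(17846 - 3335) + 39895 = 14511 + 39895 = 54406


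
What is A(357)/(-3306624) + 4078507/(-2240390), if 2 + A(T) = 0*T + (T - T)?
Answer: -3371521162397/1852031835840 ≈ -1.8204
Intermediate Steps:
A(T) = -2 (A(T) = -2 + (0*T + (T - T)) = -2 + (0 + 0) = -2 + 0 = -2)
A(357)/(-3306624) + 4078507/(-2240390) = -2/(-3306624) + 4078507/(-2240390) = -2*(-1/3306624) + 4078507*(-1/2240390) = 1/1653312 - 4078507/2240390 = -3371521162397/1852031835840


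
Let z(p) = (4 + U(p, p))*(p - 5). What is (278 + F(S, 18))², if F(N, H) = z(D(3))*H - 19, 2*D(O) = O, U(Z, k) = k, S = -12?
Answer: 30625/4 ≈ 7656.3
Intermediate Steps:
D(O) = O/2
z(p) = (-5 + p)*(4 + p) (z(p) = (4 + p)*(p - 5) = (4 + p)*(-5 + p) = (-5 + p)*(4 + p))
F(N, H) = -19 - 77*H/4 (F(N, H) = (-20 + ((½)*3)² - 3/2)*H - 19 = (-20 + (3/2)² - 1*3/2)*H - 19 = (-20 + 9/4 - 3/2)*H - 19 = -77*H/4 - 19 = -19 - 77*H/4)
(278 + F(S, 18))² = (278 + (-19 - 77/4*18))² = (278 + (-19 - 693/2))² = (278 - 731/2)² = (-175/2)² = 30625/4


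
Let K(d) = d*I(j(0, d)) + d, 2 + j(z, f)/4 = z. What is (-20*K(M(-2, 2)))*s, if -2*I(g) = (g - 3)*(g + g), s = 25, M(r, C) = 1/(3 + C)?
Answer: 8700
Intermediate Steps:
j(z, f) = -8 + 4*z
I(g) = -g*(-3 + g) (I(g) = -(g - 3)*(g + g)/2 = -(-3 + g)*2*g/2 = -g*(-3 + g))
K(d) = -87*d (K(d) = d*((-8 + 4*0)*(3 - (-8 + 4*0))) + d = d*((-8 + 0)*(3 - (-8 + 0))) + d = d*(-8*(3 - 1*(-8))) + d = d*(-8*(3 + 8)) + d = d*(-8*11) + d = d*(-88) + d = -88*d + d = -87*d)
(-20*K(M(-2, 2)))*s = -(-1740)/(3 + 2)*25 = -(-1740)/5*25 = -20*(-87/5)*25 = 348*25 = 8700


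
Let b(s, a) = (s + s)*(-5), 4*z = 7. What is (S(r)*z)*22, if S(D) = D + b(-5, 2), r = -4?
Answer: 1771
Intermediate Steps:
z = 7/4 (z = (¼)*7 = 7/4 ≈ 1.7500)
b(s, a) = -10*s (b(s, a) = (2*s)*(-5) = -10*s)
S(D) = 50 + D (S(D) = D - 10*(-5) = D + 50 = 50 + D)
(S(r)*z)*22 = ((50 - 4)*(7/4))*22 = (46*(7/4))*22 = (161/2)*22 = 1771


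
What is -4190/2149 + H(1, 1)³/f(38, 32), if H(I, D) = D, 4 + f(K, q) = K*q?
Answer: -5076131/2604588 ≈ -1.9489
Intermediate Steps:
f(K, q) = -4 + K*q
-4190/2149 + H(1, 1)³/f(38, 32) = -4190/2149 + 1³/(-4 + 38*32) = -4190*1/2149 + 1/(-4 + 1216) = -4190/2149 + 1/1212 = -5076131/2604588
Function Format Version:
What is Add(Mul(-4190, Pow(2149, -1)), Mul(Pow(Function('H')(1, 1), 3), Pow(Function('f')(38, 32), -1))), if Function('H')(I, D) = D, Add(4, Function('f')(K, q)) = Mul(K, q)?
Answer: Rational(-5076131, 2604588) ≈ -1.9489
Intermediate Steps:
Function('f')(K, q) = Add(-4, Mul(K, q))
Add(Mul(-4190, Pow(2149, -1)), Mul(Pow(Function('H')(1, 1), 3), Pow(Function('f')(38, 32), -1))) = Add(Mul(-4190, Pow(2149, -1)), Mul(Pow(1, 3), Pow(Add(-4, Mul(38, 32)), -1))) = Add(Mul(-4190, Rational(1, 2149)), Mul(1, Pow(Add(-4, 1216), -1))) = Add(Rational(-4190, 2149), Mul(1, Pow(1212, -1))) = Add(Rational(-4190, 2149), Mul(1, Rational(1, 1212))) = Add(Rational(-4190, 2149), Rational(1, 1212)) = Rational(-5076131, 2604588)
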